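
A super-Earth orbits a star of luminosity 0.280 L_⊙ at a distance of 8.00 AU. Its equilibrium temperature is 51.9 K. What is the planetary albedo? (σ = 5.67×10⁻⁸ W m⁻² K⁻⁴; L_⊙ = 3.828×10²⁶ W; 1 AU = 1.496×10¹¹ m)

d = 8.00 AU = 1.20×10¹² m.
L = 0.280 × 3.828×10²⁶ = 1.07×10²⁶ W.
Flux: S = L/(4πd²) = 1.07×10²⁶/(4π×(1.20×10¹²)²) = 5.95 W m⁻².
From T_eq⁴ = S(1−A)/(4σ): 1−A = 4σT_eq⁴/S.
1−A = 4 × 5.67×10⁻⁸ × (51.9)⁴ / 5.95 = 0.276.

A ≈ 0.72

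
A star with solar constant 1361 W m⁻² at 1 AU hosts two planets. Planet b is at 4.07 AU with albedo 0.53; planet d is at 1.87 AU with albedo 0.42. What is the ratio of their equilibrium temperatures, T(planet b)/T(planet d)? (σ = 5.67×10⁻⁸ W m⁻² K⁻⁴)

T₁/T₂ ≈ 0.643

T_eq = [S₀(1−A)/(4σd²)]^(1/4), so T ∝ (1−A)^(1/4) / √d.
T₁ = [1361×0.47/(4×5.67×10⁻⁸×4.07²)]^(1/4) = 114.23 K.
T₂ = [1361×0.58/(4×5.67×10⁻⁸×1.87²)]^(1/4) = 177.62 K.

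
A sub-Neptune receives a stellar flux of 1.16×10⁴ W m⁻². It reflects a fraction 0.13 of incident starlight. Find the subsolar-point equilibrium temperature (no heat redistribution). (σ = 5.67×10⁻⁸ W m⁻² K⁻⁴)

At the subsolar point the surface absorbs S(1−A) and emits σT⁴ per unit area — no factor of 4, since only the local patch is in balance.
T = [1.16×10⁴ × 0.87 / 5.67×10⁻⁸]^(1/4) = (1.78×10¹¹)^(1/4) = 650 K.

T_ss ≈ 650 K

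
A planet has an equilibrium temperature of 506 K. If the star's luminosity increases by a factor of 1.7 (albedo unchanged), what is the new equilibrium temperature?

T_eq ≈ 578 K

T_eq ∝ L^(1/4) · d^(−1/2).
T′ = 506 × 1.7^(1/4) = 578 K.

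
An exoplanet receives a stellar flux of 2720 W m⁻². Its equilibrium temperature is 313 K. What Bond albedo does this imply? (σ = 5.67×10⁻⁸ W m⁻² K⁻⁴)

A ≈ 0.20

From T_eq⁴ = S(1−A)/(4σ): 1−A = 4σT_eq⁴/S.
1−A = 4 × 5.67×10⁻⁸ × (313)⁴ / 2720 = 0.800.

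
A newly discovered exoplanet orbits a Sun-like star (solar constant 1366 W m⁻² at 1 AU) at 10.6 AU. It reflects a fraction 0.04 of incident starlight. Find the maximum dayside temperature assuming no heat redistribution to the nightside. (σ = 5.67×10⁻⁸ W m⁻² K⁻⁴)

T_ss ≈ 120 K

Flux at 10.6 AU: S = 1366/10.6² = 12.2 W m⁻².
With no redistribution each surface element balances locally: S(1−A) = σT⁴.
T = [12.2 × 0.96 / 5.67×10⁻⁸]^(1/4) = (2.06×10⁸)^(1/4) = 120 K.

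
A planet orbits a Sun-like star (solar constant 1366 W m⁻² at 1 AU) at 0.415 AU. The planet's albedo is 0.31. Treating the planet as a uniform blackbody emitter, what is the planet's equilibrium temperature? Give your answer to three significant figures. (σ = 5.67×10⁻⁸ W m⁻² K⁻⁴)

Flux at 0.415 AU: S = 1366/0.415² = 7930 W m⁻².
Energy balance: absorbed = emitted ⇒ πR²·S(1−A) = 4πR²·σT_eq⁴, so T_eq⁴ = S(1−A)/(4σ).
T_eq = [7930 × 0.69 / (4 × 5.67×10⁻⁸)]^(1/4) = (2.41×10¹⁰)^(1/4) = 394 K.

T_eq ≈ 394 K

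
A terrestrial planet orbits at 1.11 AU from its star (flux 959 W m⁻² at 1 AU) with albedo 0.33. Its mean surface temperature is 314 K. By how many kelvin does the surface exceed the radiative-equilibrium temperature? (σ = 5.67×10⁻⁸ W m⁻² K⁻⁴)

ΔT ≈ 95.0 K

S = 959/1.11² = 778.3 W m⁻².
T_eq = [S(1−A)/(4σ)]^(1/4) = [778.3×0.67/(4×5.67×10⁻⁸)]^(1/4) = 219.0 K.
ΔT = T_surf − T_eq = 314 − 219.0.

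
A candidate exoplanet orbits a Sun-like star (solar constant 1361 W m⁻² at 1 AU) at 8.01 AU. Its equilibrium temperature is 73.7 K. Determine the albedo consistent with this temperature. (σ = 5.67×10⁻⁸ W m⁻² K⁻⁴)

A ≈ 0.68

Flux at 8.01 AU: S = 1361/8.01² = 21.2 W m⁻².
From T_eq⁴ = S(1−A)/(4σ): 1−A = 4σT_eq⁴/S.
1−A = 4 × 5.67×10⁻⁸ × (73.7)⁴ / 21.2 = 0.315.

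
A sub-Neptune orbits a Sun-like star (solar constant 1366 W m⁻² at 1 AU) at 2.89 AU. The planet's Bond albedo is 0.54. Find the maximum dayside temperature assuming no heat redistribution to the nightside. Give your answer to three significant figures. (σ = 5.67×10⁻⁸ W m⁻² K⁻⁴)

T_ss ≈ 191 K

Flux at 2.89 AU: S = 1366/2.89² = 164 W m⁻².
With no redistribution each surface element balances locally: S(1−A) = σT⁴.
T = [164 × 0.46 / 5.67×10⁻⁸]^(1/4) = (1.33×10⁹)^(1/4) = 191 K.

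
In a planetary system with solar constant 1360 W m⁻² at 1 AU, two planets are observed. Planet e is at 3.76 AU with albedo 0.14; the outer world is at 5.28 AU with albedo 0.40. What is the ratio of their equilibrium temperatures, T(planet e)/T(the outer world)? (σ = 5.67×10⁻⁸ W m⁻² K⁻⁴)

T₁/T₂ ≈ 1.297

T_eq = [S₀(1−A)/(4σd²)]^(1/4), so T ∝ (1−A)^(1/4) / √d.
T₁ = [1360×0.86/(4×5.67×10⁻⁸×3.76²)]^(1/4) = 138.20 K.
T₂ = [1360×0.60/(4×5.67×10⁻⁸×5.28²)]^(1/4) = 106.58 K.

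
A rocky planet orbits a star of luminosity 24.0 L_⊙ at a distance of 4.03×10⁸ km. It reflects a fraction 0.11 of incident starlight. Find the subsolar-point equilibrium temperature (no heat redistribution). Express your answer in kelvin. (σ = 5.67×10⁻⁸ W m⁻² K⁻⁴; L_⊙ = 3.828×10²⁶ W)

d = 4.03×10⁸ km = 4.03×10¹¹ m.
L = 24.0 × 3.828×10²⁶ = 9.19×10²⁷ W.
Flux: S = L/(4πd²) = 9.19×10²⁷/(4π×(4.03×10¹¹)²) = 4500 W m⁻².
At the subsolar point the surface absorbs S(1−A) and emits σT⁴ per unit area — no factor of 4, since only the local patch is in balance.
T = [4500 × 0.89 / 5.67×10⁻⁸]^(1/4) = (7.07×10¹⁰)^(1/4) = 516 K.

T_ss ≈ 516 K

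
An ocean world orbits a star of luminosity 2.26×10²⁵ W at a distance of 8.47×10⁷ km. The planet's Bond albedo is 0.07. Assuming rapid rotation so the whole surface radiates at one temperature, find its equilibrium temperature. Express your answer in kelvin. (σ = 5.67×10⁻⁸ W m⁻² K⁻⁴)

d = 8.47×10⁷ km = 8.47×10¹⁰ m.
Flux: S = L/(4πd²) = 2.26×10²⁵/(4π×(8.47×10¹⁰)²) = 251 W m⁻².
Energy balance: absorbed = emitted ⇒ πR²·S(1−A) = 4πR²·σT_eq⁴, so T_eq⁴ = S(1−A)/(4σ).
T_eq = [251 × 0.93 / (4 × 5.67×10⁻⁸)]^(1/4) = (1.03×10⁹)^(1/4) = 179 K.

T_eq ≈ 179 K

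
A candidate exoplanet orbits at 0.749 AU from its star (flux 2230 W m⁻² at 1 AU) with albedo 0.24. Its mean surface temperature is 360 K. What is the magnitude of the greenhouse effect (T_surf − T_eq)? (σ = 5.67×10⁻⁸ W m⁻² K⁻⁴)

ΔT ≈ 20.3 K

S = 2230/0.749² = 3975 W m⁻².
T_eq = [S(1−A)/(4σ)]^(1/4) = [3975×0.76/(4×5.67×10⁻⁸)]^(1/4) = 339.7 K.
ΔT = T_surf − T_eq = 360 − 339.7.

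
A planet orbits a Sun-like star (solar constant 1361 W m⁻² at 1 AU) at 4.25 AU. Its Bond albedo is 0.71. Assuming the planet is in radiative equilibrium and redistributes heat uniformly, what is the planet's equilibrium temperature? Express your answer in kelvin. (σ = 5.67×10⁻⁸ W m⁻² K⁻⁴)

Flux at 4.25 AU: S = 1361/4.25² = 75.3 W m⁻².
Energy balance: absorbed = emitted ⇒ πR²·S(1−A) = 4πR²·σT_eq⁴, so T_eq⁴ = S(1−A)/(4σ).
T_eq = [75.3 × 0.29 / (4 × 5.67×10⁻⁸)]^(1/4) = (9.63×10⁷)^(1/4) = 99.1 K.

T_eq ≈ 99.1 K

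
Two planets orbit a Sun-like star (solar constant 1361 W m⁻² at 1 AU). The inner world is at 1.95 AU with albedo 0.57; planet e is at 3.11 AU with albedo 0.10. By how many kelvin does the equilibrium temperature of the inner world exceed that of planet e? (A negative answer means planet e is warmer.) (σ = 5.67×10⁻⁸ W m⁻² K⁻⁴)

ΔT ≈ 7.7 K

T_eq = [S₀(1−A)/(4σd²)]^(1/4), so T ∝ (1−A)^(1/4) / √d.
T₁ = [1361×0.43/(4×5.67×10⁻⁸×1.95²)]^(1/4) = 161.40 K.
T₂ = [1361×0.90/(4×5.67×10⁻⁸×3.11²)]^(1/4) = 153.72 K.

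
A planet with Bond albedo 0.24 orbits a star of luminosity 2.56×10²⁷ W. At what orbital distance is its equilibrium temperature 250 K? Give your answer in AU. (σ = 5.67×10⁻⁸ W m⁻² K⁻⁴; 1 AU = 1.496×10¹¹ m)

From T_eq⁴ = L(1−A)/(16πσd²): d = √[L(1−A)/(16πσT_eq⁴)].
d = √[2.56×10²⁷ × 0.76 / (16π × 5.67×10⁻⁸ × (250)⁴)] = 4.18×10¹¹ m = 2.79 AU.

d ≈ 2.79 AU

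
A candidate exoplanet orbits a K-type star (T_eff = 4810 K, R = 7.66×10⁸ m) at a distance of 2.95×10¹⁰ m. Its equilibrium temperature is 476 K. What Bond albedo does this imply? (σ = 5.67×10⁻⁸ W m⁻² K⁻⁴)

A ≈ 0.43

L = 4πR_⋆²σT_⋆⁴ = 4π(7.66×10⁸)² × 5.67×10⁻⁸ × (4810)⁴ = 2.24×10²⁶ W.
S = L/(4πd²) = 2.05×10⁴ W m⁻².
From T_eq⁴ = S(1−A)/(4σ): 1−A = 4σT_eq⁴/S.
1−A = 4 × 5.67×10⁻⁸ × (476)⁴ / 2.05×10⁴ = 0.569.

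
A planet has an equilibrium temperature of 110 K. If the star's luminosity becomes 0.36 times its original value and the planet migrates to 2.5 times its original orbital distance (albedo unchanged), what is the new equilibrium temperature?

T_eq ≈ 53.9 K

T_eq ∝ L^(1/4) · d^(−1/2).
T′ = 110 × 0.36^(1/4) / 2.5^(1/2) = 53.9 K.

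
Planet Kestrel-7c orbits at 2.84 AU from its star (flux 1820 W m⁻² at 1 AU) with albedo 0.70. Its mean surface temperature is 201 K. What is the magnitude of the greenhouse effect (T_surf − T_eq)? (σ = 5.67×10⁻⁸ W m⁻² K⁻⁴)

S = 1820/2.84² = 225.6 W m⁻².
T_eq = [S(1−A)/(4σ)]^(1/4) = [225.6×0.30/(4×5.67×10⁻⁸)]^(1/4) = 131.4 K.
ΔT = T_surf − T_eq = 201 − 131.4.

ΔT ≈ 69.6 K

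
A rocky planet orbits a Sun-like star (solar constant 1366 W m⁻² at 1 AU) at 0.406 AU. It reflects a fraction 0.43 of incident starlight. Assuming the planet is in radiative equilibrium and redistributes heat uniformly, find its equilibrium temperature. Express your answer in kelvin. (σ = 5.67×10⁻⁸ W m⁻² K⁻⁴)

T_eq ≈ 380 K

Flux at 0.406 AU: S = 1366/0.406² = 8290 W m⁻².
Energy balance: absorbed = emitted ⇒ πR²·S(1−A) = 4πR²·σT_eq⁴, so T_eq⁴ = S(1−A)/(4σ).
T_eq = [8290 × 0.57 / (4 × 5.67×10⁻⁸)]^(1/4) = (2.08×10¹⁰)^(1/4) = 380 K.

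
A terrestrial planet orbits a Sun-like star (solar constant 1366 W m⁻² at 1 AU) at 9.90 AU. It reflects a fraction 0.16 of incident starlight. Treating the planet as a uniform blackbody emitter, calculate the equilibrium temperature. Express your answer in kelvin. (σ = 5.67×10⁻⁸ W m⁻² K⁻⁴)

Flux at 9.90 AU: S = 1366/9.90² = 13.9 W m⁻².
Energy balance: absorbed = emitted ⇒ πR²·S(1−A) = 4πR²·σT_eq⁴, so T_eq⁴ = S(1−A)/(4σ).
T_eq = [13.9 × 0.84 / (4 × 5.67×10⁻⁸)]^(1/4) = (5.16×10⁷)^(1/4) = 84.8 K.

T_eq ≈ 84.8 K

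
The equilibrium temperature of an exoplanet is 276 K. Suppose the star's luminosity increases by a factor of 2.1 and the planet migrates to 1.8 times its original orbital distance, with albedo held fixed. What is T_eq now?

T_eq ≈ 248 K

T_eq ∝ L^(1/4) · d^(−1/2).
T′ = 276 × 2.1^(1/4) / 1.8^(1/2) = 248 K.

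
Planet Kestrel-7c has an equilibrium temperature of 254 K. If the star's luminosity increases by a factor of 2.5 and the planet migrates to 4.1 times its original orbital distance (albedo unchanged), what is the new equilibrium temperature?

T_eq ∝ L^(1/4) · d^(−1/2).
T′ = 254 × 2.5^(1/4) / 4.1^(1/2) = 158 K.

T_eq ≈ 158 K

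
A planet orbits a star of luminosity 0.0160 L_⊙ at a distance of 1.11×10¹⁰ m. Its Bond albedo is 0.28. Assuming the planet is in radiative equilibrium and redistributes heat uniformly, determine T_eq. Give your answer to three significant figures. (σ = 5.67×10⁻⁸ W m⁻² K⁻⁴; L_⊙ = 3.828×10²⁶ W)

T_eq ≈ 335 K

L = 0.0160 × 3.828×10²⁶ = 6.12×10²⁴ W.
Flux: S = L/(4πd²) = 6.12×10²⁴/(4π×(1.11×10¹⁰)²) = 3960 W m⁻².
Energy balance: absorbed = emitted ⇒ πR²·S(1−A) = 4πR²·σT_eq⁴, so T_eq⁴ = S(1−A)/(4σ).
T_eq = [3960 × 0.72 / (4 × 5.67×10⁻⁸)]^(1/4) = (1.26×10¹⁰)^(1/4) = 335 K.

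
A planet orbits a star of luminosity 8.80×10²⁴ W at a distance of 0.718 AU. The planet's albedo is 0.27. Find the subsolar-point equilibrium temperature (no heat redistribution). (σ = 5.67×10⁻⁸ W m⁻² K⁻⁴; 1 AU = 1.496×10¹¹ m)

T_ss ≈ 167 K

d = 0.718 AU = 1.07×10¹¹ m.
Flux: S = L/(4πd²) = 8.80×10²⁴/(4π×(1.07×10¹¹)²) = 60.7 W m⁻².
At the subsolar point the surface absorbs S(1−A) and emits σT⁴ per unit area — no factor of 4, since only the local patch is in balance.
T = [60.7 × 0.73 / 5.67×10⁻⁸]^(1/4) = (7.81×10⁸)^(1/4) = 167 K.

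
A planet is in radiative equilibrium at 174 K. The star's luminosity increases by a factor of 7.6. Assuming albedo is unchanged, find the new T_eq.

T_eq ∝ L^(1/4) · d^(−1/2).
T′ = 174 × 7.6^(1/4) = 289 K.

T_eq ≈ 289 K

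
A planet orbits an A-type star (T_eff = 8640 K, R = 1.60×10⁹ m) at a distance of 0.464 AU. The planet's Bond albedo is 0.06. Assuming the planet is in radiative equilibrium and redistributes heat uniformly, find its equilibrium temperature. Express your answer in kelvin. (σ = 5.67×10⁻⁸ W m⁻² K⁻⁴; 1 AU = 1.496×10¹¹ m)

T_eq ≈ 913 K

d = 0.464 AU = 6.94×10¹⁰ m.
L = 4πR_⋆²σT_⋆⁴ = 4π(1.60×10⁹)² × 5.67×10⁻⁸ × (8640)⁴ = 1.02×10²⁸ W.
S = L/(4πd²) = 1.68×10⁵ W m⁻².
Energy balance: absorbed = emitted ⇒ πR²·S(1−A) = 4πR²·σT_eq⁴, so T_eq⁴ = S(1−A)/(4σ).
T_eq = [1.68×10⁵ × 0.94 / (4 × 5.67×10⁻⁸)]^(1/4) = (6.96×10¹¹)^(1/4) = 913 K.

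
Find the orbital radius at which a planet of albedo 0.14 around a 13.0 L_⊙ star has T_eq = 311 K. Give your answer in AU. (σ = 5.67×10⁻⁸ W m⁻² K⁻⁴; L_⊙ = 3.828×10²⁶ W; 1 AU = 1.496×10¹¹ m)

d ≈ 2.68 AU

L = 13.0 × 3.828×10²⁶ = 4.98×10²⁷ W.
From T_eq⁴ = L(1−A)/(16πσd²): d = √[L(1−A)/(16πσT_eq⁴)].
d = √[4.98×10²⁷ × 0.86 / (16π × 5.67×10⁻⁸ × (311)⁴)] = 4.01×10¹¹ m = 2.68 AU.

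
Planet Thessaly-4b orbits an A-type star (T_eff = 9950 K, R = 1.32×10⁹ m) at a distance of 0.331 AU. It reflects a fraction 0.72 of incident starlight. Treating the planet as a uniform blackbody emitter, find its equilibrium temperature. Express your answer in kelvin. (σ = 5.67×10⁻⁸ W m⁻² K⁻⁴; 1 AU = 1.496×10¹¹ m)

d = 0.331 AU = 4.95×10¹⁰ m.
L = 4πR_⋆²σT_⋆⁴ = 4π(1.32×10⁹)² × 5.67×10⁻⁸ × (9950)⁴ = 1.22×10²⁸ W.
S = L/(4πd²) = 3.95×10⁵ W m⁻².
Energy balance: absorbed = emitted ⇒ πR²·S(1−A) = 4πR²·σT_eq⁴, so T_eq⁴ = S(1−A)/(4σ).
T_eq = [3.95×10⁵ × 0.28 / (4 × 5.67×10⁻⁸)]^(1/4) = (4.88×10¹¹)^(1/4) = 836 K.

T_eq ≈ 836 K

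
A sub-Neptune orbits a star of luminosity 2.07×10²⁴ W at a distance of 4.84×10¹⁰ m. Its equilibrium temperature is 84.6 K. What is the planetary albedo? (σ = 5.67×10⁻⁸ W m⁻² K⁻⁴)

Flux: S = L/(4πd²) = 2.07×10²⁴/(4π×(4.84×10¹⁰)²) = 70.3 W m⁻².
From T_eq⁴ = S(1−A)/(4σ): 1−A = 4σT_eq⁴/S.
1−A = 4 × 5.67×10⁻⁸ × (84.6)⁴ / 70.3 = 0.165.

A ≈ 0.83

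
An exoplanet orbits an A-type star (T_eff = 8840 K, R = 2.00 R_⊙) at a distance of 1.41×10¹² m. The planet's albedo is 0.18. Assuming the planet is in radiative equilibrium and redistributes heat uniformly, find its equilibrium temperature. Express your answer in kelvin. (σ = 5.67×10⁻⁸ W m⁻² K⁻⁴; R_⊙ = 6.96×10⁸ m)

T_eq ≈ 187 K

R_⋆ = 2.00 × 6.96×10⁸ = 1.39×10⁹ m.
L = 4πR_⋆²σT_⋆⁴ = 4π(1.39×10⁹)² × 5.67×10⁻⁸ × (8840)⁴ = 8.43×10²⁷ W.
S = L/(4πd²) = 337 W m⁻².
Energy balance: absorbed = emitted ⇒ πR²·S(1−A) = 4πR²·σT_eq⁴, so T_eq⁴ = S(1−A)/(4σ).
T_eq = [337 × 0.82 / (4 × 5.67×10⁻⁸)]^(1/4) = (1.22×10⁹)^(1/4) = 187 K.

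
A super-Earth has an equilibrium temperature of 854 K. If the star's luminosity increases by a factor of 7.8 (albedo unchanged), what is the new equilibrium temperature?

T_eq ≈ 1430 K

T_eq ∝ L^(1/4) · d^(−1/2).
T′ = 854 × 7.8^(1/4) = 1430 K.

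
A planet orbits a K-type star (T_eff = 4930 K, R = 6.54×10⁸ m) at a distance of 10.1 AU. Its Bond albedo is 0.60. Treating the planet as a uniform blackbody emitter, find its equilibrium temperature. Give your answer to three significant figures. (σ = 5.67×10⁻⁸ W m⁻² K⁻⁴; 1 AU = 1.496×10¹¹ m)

d = 10.1 AU = 1.51×10¹² m.
L = 4πR_⋆²σT_⋆⁴ = 4π(6.54×10⁸)² × 5.67×10⁻⁸ × (4930)⁴ = 1.80×10²⁶ W.
S = L/(4πd²) = 6.28 W m⁻².
Energy balance: absorbed = emitted ⇒ πR²·S(1−A) = 4πR²·σT_eq⁴, so T_eq⁴ = S(1−A)/(4σ).
T_eq = [6.28 × 0.40 / (4 × 5.67×10⁻⁸)]^(1/4) = (1.11×10⁷)^(1/4) = 57.7 K.

T_eq ≈ 57.7 K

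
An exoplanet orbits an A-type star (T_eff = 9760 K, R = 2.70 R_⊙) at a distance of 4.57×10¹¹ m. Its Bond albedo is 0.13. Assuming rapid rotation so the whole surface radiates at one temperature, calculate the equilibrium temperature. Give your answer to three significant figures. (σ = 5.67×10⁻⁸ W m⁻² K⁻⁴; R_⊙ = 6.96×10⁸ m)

T_eq ≈ 427 K

R_⋆ = 2.70 × 6.96×10⁸ = 1.88×10⁹ m.
L = 4πR_⋆²σT_⋆⁴ = 4π(1.88×10⁹)² × 5.67×10⁻⁸ × (9760)⁴ = 2.28×10²⁸ W.
S = L/(4πd²) = 8700 W m⁻².
Energy balance: absorbed = emitted ⇒ πR²·S(1−A) = 4πR²·σT_eq⁴, so T_eq⁴ = S(1−A)/(4σ).
T_eq = [8700 × 0.87 / (4 × 5.67×10⁻⁸)]^(1/4) = (3.34×10¹⁰)^(1/4) = 427 K.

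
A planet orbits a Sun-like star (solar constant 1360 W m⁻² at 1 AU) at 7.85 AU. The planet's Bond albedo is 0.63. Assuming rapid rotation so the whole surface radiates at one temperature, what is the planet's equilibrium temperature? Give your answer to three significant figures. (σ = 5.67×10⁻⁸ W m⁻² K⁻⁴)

Flux at 7.85 AU: S = 1360/7.85² = 22.1 W m⁻².
Energy balance: absorbed = emitted ⇒ πR²·S(1−A) = 4πR²·σT_eq⁴, so T_eq⁴ = S(1−A)/(4σ).
T_eq = [22.1 × 0.37 / (4 × 5.67×10⁻⁸)]^(1/4) = (3.60×10⁷)^(1/4) = 77.5 K.

T_eq ≈ 77.5 K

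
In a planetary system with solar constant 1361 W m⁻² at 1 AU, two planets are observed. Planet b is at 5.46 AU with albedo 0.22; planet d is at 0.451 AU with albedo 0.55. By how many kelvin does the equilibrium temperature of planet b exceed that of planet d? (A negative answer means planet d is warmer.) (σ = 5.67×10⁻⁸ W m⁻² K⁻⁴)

ΔT ≈ -227.5 K

T_eq = [S₀(1−A)/(4σd²)]^(1/4), so T ∝ (1−A)^(1/4) / √d.
T₁ = [1361×0.78/(4×5.67×10⁻⁸×5.46²)]^(1/4) = 111.94 K.
T₂ = [1361×0.45/(4×5.67×10⁻⁸×0.451²)]^(1/4) = 339.44 K.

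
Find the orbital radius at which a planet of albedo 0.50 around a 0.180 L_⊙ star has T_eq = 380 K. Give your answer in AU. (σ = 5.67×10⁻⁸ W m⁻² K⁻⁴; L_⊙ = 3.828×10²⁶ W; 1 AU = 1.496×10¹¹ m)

d ≈ 0.161 AU

L = 0.180 × 3.828×10²⁶ = 6.89×10²⁵ W.
From T_eq⁴ = L(1−A)/(16πσd²): d = √[L(1−A)/(16πσT_eq⁴)].
d = √[6.89×10²⁵ × 0.50 / (16π × 5.67×10⁻⁸ × (380)⁴)] = 2.41×10¹⁰ m = 0.161 AU.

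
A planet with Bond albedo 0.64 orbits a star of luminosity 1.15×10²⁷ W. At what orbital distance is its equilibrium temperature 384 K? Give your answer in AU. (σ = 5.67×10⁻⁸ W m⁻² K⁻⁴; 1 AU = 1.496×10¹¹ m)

From T_eq⁴ = L(1−A)/(16πσd²): d = √[L(1−A)/(16πσT_eq⁴)].
d = √[1.15×10²⁷ × 0.36 / (16π × 5.67×10⁻⁸ × (384)⁴)] = 8.17×10¹⁰ m = 0.546 AU.

d ≈ 0.546 AU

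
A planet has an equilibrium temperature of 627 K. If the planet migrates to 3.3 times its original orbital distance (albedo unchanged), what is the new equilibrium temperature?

T_eq ≈ 345 K

T_eq ∝ L^(1/4) · d^(−1/2).
T′ = 627 / 3.3^(1/2) = 345 K.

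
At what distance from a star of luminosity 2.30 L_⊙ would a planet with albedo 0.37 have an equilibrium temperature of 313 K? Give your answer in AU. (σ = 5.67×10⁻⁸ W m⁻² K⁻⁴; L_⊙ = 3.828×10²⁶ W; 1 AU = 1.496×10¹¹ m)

L = 2.30 × 3.828×10²⁶ = 8.80×10²⁶ W.
From T_eq⁴ = L(1−A)/(16πσd²): d = √[L(1−A)/(16πσT_eq⁴)].
d = √[8.80×10²⁶ × 0.63 / (16π × 5.67×10⁻⁸ × (313)⁴)] = 1.42×10¹¹ m = 0.952 AU.

d ≈ 0.952 AU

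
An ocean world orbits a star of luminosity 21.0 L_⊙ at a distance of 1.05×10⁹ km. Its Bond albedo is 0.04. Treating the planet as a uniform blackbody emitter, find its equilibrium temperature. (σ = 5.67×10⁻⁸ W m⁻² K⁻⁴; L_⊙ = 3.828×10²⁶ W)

d = 1.05×10⁹ km = 1.05×10¹² m.
L = 21.0 × 3.828×10²⁶ = 8.04×10²⁷ W.
Flux: S = L/(4πd²) = 8.04×10²⁷/(4π×(1.05×10¹²)²) = 580 W m⁻².
Energy balance: absorbed = emitted ⇒ πR²·S(1−A) = 4πR²·σT_eq⁴, so T_eq⁴ = S(1−A)/(4σ).
T_eq = [580 × 0.96 / (4 × 5.67×10⁻⁸)]^(1/4) = (2.46×10⁹)^(1/4) = 223 K.

T_eq ≈ 223 K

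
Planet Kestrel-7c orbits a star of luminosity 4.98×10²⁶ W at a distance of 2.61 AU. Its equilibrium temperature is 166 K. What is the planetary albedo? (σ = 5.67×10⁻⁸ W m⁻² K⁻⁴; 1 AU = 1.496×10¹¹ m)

d = 2.61 AU = 3.90×10¹¹ m.
Flux: S = L/(4πd²) = 4.98×10²⁶/(4π×(3.90×10¹¹)²) = 260 W m⁻².
From T_eq⁴ = S(1−A)/(4σ): 1−A = 4σT_eq⁴/S.
1−A = 4 × 5.67×10⁻⁸ × (166)⁴ / 260 = 0.663.

A ≈ 0.34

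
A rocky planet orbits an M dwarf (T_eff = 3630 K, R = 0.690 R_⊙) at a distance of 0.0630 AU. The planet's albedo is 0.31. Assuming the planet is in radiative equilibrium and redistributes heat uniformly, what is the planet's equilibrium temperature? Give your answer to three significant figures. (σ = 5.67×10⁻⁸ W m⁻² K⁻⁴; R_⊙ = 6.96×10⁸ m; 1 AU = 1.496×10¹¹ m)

R_⋆ = 0.690 × 6.96×10⁸ = 4.80×10⁸ m.
d = 0.0630 AU = 9.42×10⁹ m.
L = 4πR_⋆²σT_⋆⁴ = 4π(4.80×10⁸)² × 5.67×10⁻⁸ × (3630)⁴ = 2.85×10²⁵ W.
S = L/(4πd²) = 2.56×10⁴ W m⁻².
Energy balance: absorbed = emitted ⇒ πR²·S(1−A) = 4πR²·σT_eq⁴, so T_eq⁴ = S(1−A)/(4σ).
T_eq = [2.56×10⁴ × 0.69 / (4 × 5.67×10⁻⁸)]^(1/4) = (7.78×10¹⁰)^(1/4) = 528 K.

T_eq ≈ 528 K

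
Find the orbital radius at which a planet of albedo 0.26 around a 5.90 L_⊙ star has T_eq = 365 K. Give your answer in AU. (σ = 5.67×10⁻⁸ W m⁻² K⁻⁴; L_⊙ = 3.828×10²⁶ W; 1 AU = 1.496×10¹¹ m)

d ≈ 1.22 AU

L = 5.90 × 3.828×10²⁶ = 2.26×10²⁷ W.
From T_eq⁴ = L(1−A)/(16πσd²): d = √[L(1−A)/(16πσT_eq⁴)].
d = √[2.26×10²⁷ × 0.74 / (16π × 5.67×10⁻⁸ × (365)⁴)] = 1.82×10¹¹ m = 1.22 AU.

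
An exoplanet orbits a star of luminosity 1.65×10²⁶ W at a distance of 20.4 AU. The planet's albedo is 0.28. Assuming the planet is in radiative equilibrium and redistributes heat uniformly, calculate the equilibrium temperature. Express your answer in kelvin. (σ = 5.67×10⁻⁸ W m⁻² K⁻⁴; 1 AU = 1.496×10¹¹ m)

d = 20.4 AU = 3.05×10¹² m.
Flux: S = L/(4πd²) = 1.65×10²⁶/(4π×(3.05×10¹²)²) = 1.41 W m⁻².
Energy balance: absorbed = emitted ⇒ πR²·S(1−A) = 4πR²·σT_eq⁴, so T_eq⁴ = S(1−A)/(4σ).
T_eq = [1.41 × 0.72 / (4 × 5.67×10⁻⁸)]^(1/4) = (4.48×10⁶)^(1/4) = 46.0 K.

T_eq ≈ 46.0 K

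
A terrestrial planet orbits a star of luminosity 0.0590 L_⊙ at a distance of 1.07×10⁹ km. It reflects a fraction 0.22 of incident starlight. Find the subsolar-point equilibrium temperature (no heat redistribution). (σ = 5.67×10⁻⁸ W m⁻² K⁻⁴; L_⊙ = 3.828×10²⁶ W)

T_ss ≈ 68.2 K

d = 1.07×10⁹ km = 1.07×10¹² m.
L = 0.0590 × 3.828×10²⁶ = 2.26×10²⁵ W.
Flux: S = L/(4πd²) = 2.26×10²⁵/(4π×(1.07×10¹²)²) = 1.57 W m⁻².
At the subsolar point the surface absorbs S(1−A) and emits σT⁴ per unit area — no factor of 4, since only the local patch is in balance.
T = [1.57 × 0.78 / 5.67×10⁻⁸]^(1/4) = (2.16×10⁷)^(1/4) = 68.2 K.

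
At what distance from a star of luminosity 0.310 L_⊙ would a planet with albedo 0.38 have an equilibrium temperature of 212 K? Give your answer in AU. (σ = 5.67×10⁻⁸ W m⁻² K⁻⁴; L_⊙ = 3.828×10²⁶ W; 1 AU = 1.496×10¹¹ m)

L = 0.310 × 3.828×10²⁶ = 1.19×10²⁶ W.
From T_eq⁴ = L(1−A)/(16πσd²): d = √[L(1−A)/(16πσT_eq⁴)].
d = √[1.19×10²⁶ × 0.62 / (16π × 5.67×10⁻⁸ × (212)⁴)] = 1.13×10¹¹ m = 0.756 AU.

d ≈ 0.756 AU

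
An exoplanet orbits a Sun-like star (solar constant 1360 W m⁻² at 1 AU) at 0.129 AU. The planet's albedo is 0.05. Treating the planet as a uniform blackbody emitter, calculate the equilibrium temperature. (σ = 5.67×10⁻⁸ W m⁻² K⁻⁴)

T_eq ≈ 765 K

Flux at 0.129 AU: S = 1360/0.129² = 8.17×10⁴ W m⁻².
Energy balance: absorbed = emitted ⇒ πR²·S(1−A) = 4πR²·σT_eq⁴, so T_eq⁴ = S(1−A)/(4σ).
T_eq = [8.17×10⁴ × 0.95 / (4 × 5.67×10⁻⁸)]^(1/4) = (3.42×10¹¹)^(1/4) = 765 K.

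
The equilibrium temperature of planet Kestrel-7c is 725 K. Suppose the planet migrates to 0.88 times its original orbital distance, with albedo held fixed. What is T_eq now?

T_eq ∝ L^(1/4) · d^(−1/2).
T′ = 725 / 0.88^(1/2) = 773 K.

T_eq ≈ 773 K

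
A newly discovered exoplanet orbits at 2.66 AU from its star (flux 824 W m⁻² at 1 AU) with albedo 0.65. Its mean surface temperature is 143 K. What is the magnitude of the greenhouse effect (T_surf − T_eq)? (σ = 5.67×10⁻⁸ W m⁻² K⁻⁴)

S = 824/2.66² = 116.5 W m⁻².
T_eq = [S(1−A)/(4σ)]^(1/4) = [116.5×0.35/(4×5.67×10⁻⁸)]^(1/4) = 115.8 K.
ΔT = T_surf − T_eq = 143 − 115.8.

ΔT ≈ 27.2 K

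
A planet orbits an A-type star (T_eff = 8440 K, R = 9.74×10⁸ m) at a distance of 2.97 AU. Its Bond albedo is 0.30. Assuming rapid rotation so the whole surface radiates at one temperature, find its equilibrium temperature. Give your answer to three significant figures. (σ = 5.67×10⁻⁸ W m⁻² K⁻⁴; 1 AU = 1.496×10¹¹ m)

d = 2.97 AU = 4.44×10¹¹ m.
L = 4πR_⋆²σT_⋆⁴ = 4π(9.74×10⁸)² × 5.67×10⁻⁸ × (8440)⁴ = 3.43×10²⁷ W.
S = L/(4πd²) = 1380 W m⁻².
Energy balance: absorbed = emitted ⇒ πR²·S(1−A) = 4πR²·σT_eq⁴, so T_eq⁴ = S(1−A)/(4σ).
T_eq = [1380 × 0.70 / (4 × 5.67×10⁻⁸)]^(1/4) = (4.27×10⁹)^(1/4) = 256 K.

T_eq ≈ 256 K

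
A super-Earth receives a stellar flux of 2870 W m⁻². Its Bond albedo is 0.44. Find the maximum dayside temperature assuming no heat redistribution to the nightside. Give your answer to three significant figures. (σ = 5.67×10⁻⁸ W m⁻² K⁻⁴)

With no redistribution each surface element balances locally: S(1−A) = σT⁴.
T = [2870 × 0.56 / 5.67×10⁻⁸]^(1/4) = (2.83×10¹⁰)^(1/4) = 410 K.

T_ss ≈ 410 K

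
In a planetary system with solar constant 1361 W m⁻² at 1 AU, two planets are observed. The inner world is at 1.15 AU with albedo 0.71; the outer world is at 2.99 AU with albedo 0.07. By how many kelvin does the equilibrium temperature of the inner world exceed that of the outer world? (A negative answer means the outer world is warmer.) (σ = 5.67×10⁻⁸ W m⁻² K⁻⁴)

T_eq = [S₀(1−A)/(4σd²)]^(1/4), so T ∝ (1−A)^(1/4) / √d.
T₁ = [1361×0.29/(4×5.67×10⁻⁸×1.15²)]^(1/4) = 190.46 K.
T₂ = [1361×0.93/(4×5.67×10⁻⁸×2.99²)]^(1/4) = 158.07 K.

ΔT ≈ 32.4 K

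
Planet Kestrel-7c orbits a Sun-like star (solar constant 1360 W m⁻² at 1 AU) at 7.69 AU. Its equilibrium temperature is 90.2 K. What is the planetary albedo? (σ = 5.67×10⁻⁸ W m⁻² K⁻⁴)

Flux at 7.69 AU: S = 1360/7.69² = 23.0 W m⁻².
From T_eq⁴ = S(1−A)/(4σ): 1−A = 4σT_eq⁴/S.
1−A = 4 × 5.67×10⁻⁸ × (90.2)⁴ / 23.0 = 0.653.

A ≈ 0.35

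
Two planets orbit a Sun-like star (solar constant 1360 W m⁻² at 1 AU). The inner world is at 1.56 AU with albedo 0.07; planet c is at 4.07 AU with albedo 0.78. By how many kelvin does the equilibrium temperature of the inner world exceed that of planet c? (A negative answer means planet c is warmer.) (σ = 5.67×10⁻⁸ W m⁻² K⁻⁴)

T_eq = [S₀(1−A)/(4σd²)]^(1/4), so T ∝ (1−A)^(1/4) / √d.
T₁ = [1360×0.93/(4×5.67×10⁻⁸×1.56²)]^(1/4) = 218.79 K.
T₂ = [1360×0.22/(4×5.67×10⁻⁸×4.07²)]^(1/4) = 94.47 K.

ΔT ≈ 124.3 K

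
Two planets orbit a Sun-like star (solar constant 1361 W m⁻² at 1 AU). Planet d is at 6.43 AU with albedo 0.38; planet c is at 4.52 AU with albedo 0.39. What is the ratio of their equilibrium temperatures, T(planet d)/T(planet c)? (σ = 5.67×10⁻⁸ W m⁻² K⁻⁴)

T₁/T₂ ≈ 0.842

T_eq = [S₀(1−A)/(4σd²)]^(1/4), so T ∝ (1−A)^(1/4) / √d.
T₁ = [1361×0.62/(4×5.67×10⁻⁸×6.43²)]^(1/4) = 97.40 K.
T₂ = [1361×0.61/(4×5.67×10⁻⁸×4.52²)]^(1/4) = 115.70 K.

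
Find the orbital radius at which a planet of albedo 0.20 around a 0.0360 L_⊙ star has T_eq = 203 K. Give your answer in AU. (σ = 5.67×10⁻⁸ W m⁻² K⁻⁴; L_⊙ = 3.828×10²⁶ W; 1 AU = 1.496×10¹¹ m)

L = 0.0360 × 3.828×10²⁶ = 1.38×10²⁵ W.
From T_eq⁴ = L(1−A)/(16πσd²): d = √[L(1−A)/(16πσT_eq⁴)].
d = √[1.38×10²⁵ × 0.80 / (16π × 5.67×10⁻⁸ × (203)⁴)] = 4.77×10¹⁰ m = 0.319 AU.

d ≈ 0.319 AU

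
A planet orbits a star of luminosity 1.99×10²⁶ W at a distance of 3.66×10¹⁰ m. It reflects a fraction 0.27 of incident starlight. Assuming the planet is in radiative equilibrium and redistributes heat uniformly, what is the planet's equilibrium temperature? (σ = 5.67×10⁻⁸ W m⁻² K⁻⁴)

Flux: S = L/(4πd²) = 1.99×10²⁶/(4π×(3.66×10¹⁰)²) = 1.18×10⁴ W m⁻².
Energy balance: absorbed = emitted ⇒ πR²·S(1−A) = 4πR²·σT_eq⁴, so T_eq⁴ = S(1−A)/(4σ).
T_eq = [1.18×10⁴ × 0.73 / (4 × 5.67×10⁻⁸)]^(1/4) = (3.81×10¹⁰)^(1/4) = 442 K.

T_eq ≈ 442 K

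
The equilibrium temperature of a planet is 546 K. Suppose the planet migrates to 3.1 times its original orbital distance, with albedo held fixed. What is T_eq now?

T_eq ≈ 310 K

T_eq ∝ L^(1/4) · d^(−1/2).
T′ = 546 / 3.1^(1/2) = 310 K.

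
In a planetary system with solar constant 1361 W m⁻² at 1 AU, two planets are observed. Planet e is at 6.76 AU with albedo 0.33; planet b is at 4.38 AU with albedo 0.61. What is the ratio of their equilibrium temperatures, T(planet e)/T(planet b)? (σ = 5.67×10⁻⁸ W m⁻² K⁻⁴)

T_eq = [S₀(1−A)/(4σd²)]^(1/4), so T ∝ (1−A)^(1/4) / √d.
T₁ = [1361×0.67/(4×5.67×10⁻⁸×6.76²)]^(1/4) = 96.85 K.
T₂ = [1361×0.39/(4×5.67×10⁻⁸×4.38²)]^(1/4) = 105.10 K.

T₁/T₂ ≈ 0.922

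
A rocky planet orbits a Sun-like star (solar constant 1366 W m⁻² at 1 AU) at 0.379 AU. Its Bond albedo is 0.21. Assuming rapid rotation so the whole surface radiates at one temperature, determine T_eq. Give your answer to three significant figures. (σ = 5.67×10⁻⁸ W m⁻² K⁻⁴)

T_eq ≈ 427 K

Flux at 0.379 AU: S = 1366/0.379² = 9510 W m⁻².
Energy balance: absorbed = emitted ⇒ πR²·S(1−A) = 4πR²·σT_eq⁴, so T_eq⁴ = S(1−A)/(4σ).
T_eq = [9510 × 0.79 / (4 × 5.67×10⁻⁸)]^(1/4) = (3.31×10¹⁰)^(1/4) = 427 K.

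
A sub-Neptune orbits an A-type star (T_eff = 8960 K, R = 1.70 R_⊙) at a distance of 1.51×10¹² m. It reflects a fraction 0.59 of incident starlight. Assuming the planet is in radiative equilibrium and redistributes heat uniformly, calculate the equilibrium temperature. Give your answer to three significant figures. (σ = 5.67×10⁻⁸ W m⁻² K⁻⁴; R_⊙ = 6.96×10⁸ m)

R_⋆ = 1.70 × 6.96×10⁸ = 1.18×10⁹ m.
L = 4πR_⋆²σT_⋆⁴ = 4π(1.18×10⁹)² × 5.67×10⁻⁸ × (8960)⁴ = 6.43×10²⁷ W.
S = L/(4πd²) = 224 W m⁻².
Energy balance: absorbed = emitted ⇒ πR²·S(1−A) = 4πR²·σT_eq⁴, so T_eq⁴ = S(1−A)/(4σ).
T_eq = [224 × 0.41 / (4 × 5.67×10⁻⁸)]^(1/4) = (4.06×10⁸)^(1/4) = 142 K.

T_eq ≈ 142 K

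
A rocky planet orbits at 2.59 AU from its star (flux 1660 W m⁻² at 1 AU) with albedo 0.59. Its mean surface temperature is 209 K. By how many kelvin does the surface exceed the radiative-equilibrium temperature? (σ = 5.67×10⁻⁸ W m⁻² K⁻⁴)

ΔT ≈ 63.6 K

S = 1660/2.59² = 247.5 W m⁻².
T_eq = [S(1−A)/(4σ)]^(1/4) = [247.5×0.41/(4×5.67×10⁻⁸)]^(1/4) = 145.4 K.
ΔT = T_surf − T_eq = 209 − 145.4.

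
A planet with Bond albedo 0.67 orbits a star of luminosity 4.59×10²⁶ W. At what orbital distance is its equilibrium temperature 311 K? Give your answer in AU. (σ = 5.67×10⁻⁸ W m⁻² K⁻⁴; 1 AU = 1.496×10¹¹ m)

From T_eq⁴ = L(1−A)/(16πσd²): d = √[L(1−A)/(16πσT_eq⁴)].
d = √[4.59×10²⁶ × 0.33 / (16π × 5.67×10⁻⁸ × (311)⁴)] = 7.54×10¹⁰ m = 0.504 AU.

d ≈ 0.504 AU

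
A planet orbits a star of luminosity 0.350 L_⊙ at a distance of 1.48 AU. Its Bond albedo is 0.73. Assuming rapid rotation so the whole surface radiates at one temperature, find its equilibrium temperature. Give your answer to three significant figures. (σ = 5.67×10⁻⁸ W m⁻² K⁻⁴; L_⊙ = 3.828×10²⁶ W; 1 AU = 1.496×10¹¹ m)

d = 1.48 AU = 2.21×10¹¹ m.
L = 0.350 × 3.828×10²⁶ = 1.34×10²⁶ W.
Flux: S = L/(4πd²) = 1.34×10²⁶/(4π×(2.21×10¹¹)²) = 217 W m⁻².
Energy balance: absorbed = emitted ⇒ πR²·S(1−A) = 4πR²·σT_eq⁴, so T_eq⁴ = S(1−A)/(4σ).
T_eq = [217 × 0.27 / (4 × 5.67×10⁻⁸)]^(1/4) = (2.59×10⁸)^(1/4) = 127 K.

T_eq ≈ 127 K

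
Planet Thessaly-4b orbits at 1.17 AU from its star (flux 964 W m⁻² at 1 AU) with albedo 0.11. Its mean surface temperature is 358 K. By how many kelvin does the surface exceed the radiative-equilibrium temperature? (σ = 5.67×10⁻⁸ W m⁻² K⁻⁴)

S = 964/1.17² = 704.2 W m⁻².
T_eq = [S(1−A)/(4σ)]^(1/4) = [704.2×0.89/(4×5.67×10⁻⁸)]^(1/4) = 229.3 K.
ΔT = T_surf − T_eq = 358 − 229.3.

ΔT ≈ 128.7 K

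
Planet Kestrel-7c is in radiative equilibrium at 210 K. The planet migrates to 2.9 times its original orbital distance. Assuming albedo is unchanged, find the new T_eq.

T_eq ∝ L^(1/4) · d^(−1/2).
T′ = 210 / 2.9^(1/2) = 123 K.

T_eq ≈ 123 K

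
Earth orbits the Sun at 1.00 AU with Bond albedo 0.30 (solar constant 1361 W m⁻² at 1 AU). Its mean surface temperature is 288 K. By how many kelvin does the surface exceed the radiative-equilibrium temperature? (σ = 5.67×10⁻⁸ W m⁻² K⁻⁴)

ΔT ≈ 33.4 K

S = 1361/1.00² = 1361 W m⁻².
T_eq = [S(1−A)/(4σ)]^(1/4) = [1361×0.70/(4×5.67×10⁻⁸)]^(1/4) = 254.6 K.
ΔT = T_surf − T_eq = 288 − 254.6.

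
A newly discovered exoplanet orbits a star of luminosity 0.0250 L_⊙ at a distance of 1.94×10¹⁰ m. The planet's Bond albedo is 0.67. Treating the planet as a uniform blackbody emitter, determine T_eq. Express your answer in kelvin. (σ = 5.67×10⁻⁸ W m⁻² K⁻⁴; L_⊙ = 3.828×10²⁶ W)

L = 0.0250 × 3.828×10²⁶ = 9.57×10²⁴ W.
Flux: S = L/(4πd²) = 9.57×10²⁴/(4π×(1.94×10¹⁰)²) = 2020 W m⁻².
Energy balance: absorbed = emitted ⇒ πR²·S(1−A) = 4πR²·σT_eq⁴, so T_eq⁴ = S(1−A)/(4σ).
T_eq = [2020 × 0.33 / (4 × 5.67×10⁻⁸)]^(1/4) = (2.94×10⁹)^(1/4) = 233 K.

T_eq ≈ 233 K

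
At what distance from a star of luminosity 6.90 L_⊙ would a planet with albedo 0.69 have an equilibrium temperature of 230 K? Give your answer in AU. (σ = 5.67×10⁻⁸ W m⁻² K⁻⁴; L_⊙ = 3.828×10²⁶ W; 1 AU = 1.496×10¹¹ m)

d ≈ 2.14 AU

L = 6.90 × 3.828×10²⁶ = 2.64×10²⁷ W.
From T_eq⁴ = L(1−A)/(16πσd²): d = √[L(1−A)/(16πσT_eq⁴)].
d = √[2.64×10²⁷ × 0.31 / (16π × 5.67×10⁻⁸ × (230)⁴)] = 3.20×10¹¹ m = 2.14 AU.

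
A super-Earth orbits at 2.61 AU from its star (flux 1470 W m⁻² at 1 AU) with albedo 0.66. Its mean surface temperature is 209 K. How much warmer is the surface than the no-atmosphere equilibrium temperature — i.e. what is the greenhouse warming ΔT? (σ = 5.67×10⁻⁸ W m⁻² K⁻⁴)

S = 1470/2.61² = 215.8 W m⁻².
T_eq = [S(1−A)/(4σ)]^(1/4) = [215.8×0.34/(4×5.67×10⁻⁸)]^(1/4) = 134.1 K.
ΔT = T_surf − T_eq = 209 − 134.1.

ΔT ≈ 74.9 K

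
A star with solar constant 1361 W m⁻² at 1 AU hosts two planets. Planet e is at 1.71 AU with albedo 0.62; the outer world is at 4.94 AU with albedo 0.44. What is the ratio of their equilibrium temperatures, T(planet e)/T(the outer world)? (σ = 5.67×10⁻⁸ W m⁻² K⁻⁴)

T_eq = [S₀(1−A)/(4σd²)]^(1/4), so T ∝ (1−A)^(1/4) / √d.
T₁ = [1361×0.38/(4×5.67×10⁻⁸×1.71²)]^(1/4) = 167.11 K.
T₂ = [1361×0.56/(4×5.67×10⁻⁸×4.94²)]^(1/4) = 108.33 K.

T₁/T₂ ≈ 1.543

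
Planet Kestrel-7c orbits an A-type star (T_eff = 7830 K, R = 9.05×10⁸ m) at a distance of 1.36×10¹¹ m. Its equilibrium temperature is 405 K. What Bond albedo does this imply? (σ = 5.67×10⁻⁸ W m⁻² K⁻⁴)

A ≈ 0.35

L = 4πR_⋆²σT_⋆⁴ = 4π(9.05×10⁸)² × 5.67×10⁻⁸ × (7830)⁴ = 2.19×10²⁷ W.
S = L/(4πd²) = 9440 W m⁻².
From T_eq⁴ = S(1−A)/(4σ): 1−A = 4σT_eq⁴/S.
1−A = 4 × 5.67×10⁻⁸ × (405)⁴ / 9440 = 0.647.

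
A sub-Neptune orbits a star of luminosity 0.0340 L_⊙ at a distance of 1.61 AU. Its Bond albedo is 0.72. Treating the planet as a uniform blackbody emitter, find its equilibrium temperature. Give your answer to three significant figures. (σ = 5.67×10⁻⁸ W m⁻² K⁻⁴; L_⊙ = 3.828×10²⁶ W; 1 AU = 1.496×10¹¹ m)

d = 1.61 AU = 2.41×10¹¹ m.
L = 0.0340 × 3.828×10²⁶ = 1.30×10²⁵ W.
Flux: S = L/(4πd²) = 1.30×10²⁵/(4π×(2.41×10¹¹)²) = 17.9 W m⁻².
Energy balance: absorbed = emitted ⇒ πR²·S(1−A) = 4πR²·σT_eq⁴, so T_eq⁴ = S(1−A)/(4σ).
T_eq = [17.9 × 0.28 / (4 × 5.67×10⁻⁸)]^(1/4) = (2.20×10⁷)^(1/4) = 68.5 K.

T_eq ≈ 68.5 K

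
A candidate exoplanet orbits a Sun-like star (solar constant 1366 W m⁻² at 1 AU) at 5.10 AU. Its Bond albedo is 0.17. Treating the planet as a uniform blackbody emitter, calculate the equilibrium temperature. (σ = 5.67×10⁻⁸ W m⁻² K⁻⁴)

Flux at 5.10 AU: S = 1366/5.10² = 52.5 W m⁻².
Energy balance: absorbed = emitted ⇒ πR²·S(1−A) = 4πR²·σT_eq⁴, so T_eq⁴ = S(1−A)/(4σ).
T_eq = [52.5 × 0.83 / (4 × 5.67×10⁻⁸)]^(1/4) = (1.92×10⁸)^(1/4) = 118 K.

T_eq ≈ 118 K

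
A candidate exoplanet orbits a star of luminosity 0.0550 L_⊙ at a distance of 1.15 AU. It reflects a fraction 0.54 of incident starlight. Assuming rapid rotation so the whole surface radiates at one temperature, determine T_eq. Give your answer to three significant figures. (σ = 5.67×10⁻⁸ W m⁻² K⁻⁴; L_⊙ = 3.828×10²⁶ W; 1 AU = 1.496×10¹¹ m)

T_eq ≈ 104 K

d = 1.15 AU = 1.72×10¹¹ m.
L = 0.0550 × 3.828×10²⁶ = 2.11×10²⁵ W.
Flux: S = L/(4πd²) = 2.11×10²⁵/(4π×(1.72×10¹¹)²) = 56.6 W m⁻².
Energy balance: absorbed = emitted ⇒ πR²·S(1−A) = 4πR²·σT_eq⁴, so T_eq⁴ = S(1−A)/(4σ).
T_eq = [56.6 × 0.46 / (4 × 5.67×10⁻⁸)]^(1/4) = (1.15×10⁸)^(1/4) = 104 K.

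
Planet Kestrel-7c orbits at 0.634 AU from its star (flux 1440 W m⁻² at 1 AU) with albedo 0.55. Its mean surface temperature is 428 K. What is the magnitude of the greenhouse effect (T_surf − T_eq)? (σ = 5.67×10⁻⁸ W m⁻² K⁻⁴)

ΔT ≈ 137.6 K

S = 1440/0.634² = 3582 W m⁻².
T_eq = [S(1−A)/(4σ)]^(1/4) = [3582×0.45/(4×5.67×10⁻⁸)]^(1/4) = 290.4 K.
ΔT = T_surf − T_eq = 428 − 290.4.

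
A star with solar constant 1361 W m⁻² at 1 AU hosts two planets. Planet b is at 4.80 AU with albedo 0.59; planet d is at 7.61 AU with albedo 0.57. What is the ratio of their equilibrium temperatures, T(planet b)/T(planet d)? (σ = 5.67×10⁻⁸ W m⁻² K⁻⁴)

T₁/T₂ ≈ 1.244

T_eq = [S₀(1−A)/(4σd²)]^(1/4), so T ∝ (1−A)^(1/4) / √d.
T₁ = [1361×0.41/(4×5.67×10⁻⁸×4.80²)]^(1/4) = 101.66 K.
T₂ = [1361×0.43/(4×5.67×10⁻⁸×7.61²)]^(1/4) = 81.70 K.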